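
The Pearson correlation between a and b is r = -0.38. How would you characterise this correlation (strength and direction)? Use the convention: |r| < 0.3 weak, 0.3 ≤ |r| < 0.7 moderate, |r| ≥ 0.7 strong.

r = -0.38 < 0 so the relationship is negative.
|r| = 0.38, which falls in the moderate range.

moderate negative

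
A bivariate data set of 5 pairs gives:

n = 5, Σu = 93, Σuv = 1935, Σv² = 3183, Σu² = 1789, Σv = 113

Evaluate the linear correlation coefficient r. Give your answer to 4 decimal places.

r = (nΣuv − ΣuΣv) / √[(nΣu² − (Σu)²)(nΣv² − (Σv)²)]
Numerator: 5×1935 − 93×113 = -834
Denominator: √[(8945 − 8649)(15915 − 12769)] = √[296 × 3146] = 964.9953
r = -834 / 964.9953 ≈ -0.8643

-0.8643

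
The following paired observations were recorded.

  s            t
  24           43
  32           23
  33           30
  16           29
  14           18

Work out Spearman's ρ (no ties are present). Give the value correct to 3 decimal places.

Rank s: 3, 4, 5, 2, 1
Rank t: 5, 2, 4, 3, 1
d = rank(s) − rank(t): -2, 2, 1, -1, 0; Σd² = 10
ρ = 1 − 6Σd² / [n(n²−1)] = 1 − 6×10 / (5×24) = 1 − 60/120 ≈ 0.500

0.500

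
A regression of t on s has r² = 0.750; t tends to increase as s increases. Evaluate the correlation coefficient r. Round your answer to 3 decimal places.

0.866

|r| = √0.750 = 0.866
The association is positive, so r = 0.866.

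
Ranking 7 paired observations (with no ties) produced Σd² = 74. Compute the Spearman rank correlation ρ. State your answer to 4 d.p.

ρ = 1 − 6Σd² / [n(n²−1)] = 1 − 6×74 / (7×48)
  = 1 − 444/336 = 1 − 1.32143 ≈ -0.3214

-0.3214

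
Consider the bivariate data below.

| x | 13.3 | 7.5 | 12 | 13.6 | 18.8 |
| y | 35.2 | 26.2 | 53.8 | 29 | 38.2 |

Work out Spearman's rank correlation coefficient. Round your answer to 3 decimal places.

0.300

Rank x: 3, 1, 2, 4, 5
Rank y: 3, 1, 5, 2, 4
d = rank(x) − rank(y): 0, 0, -3, 2, 1; Σd² = 14
ρ = 1 − 6Σd² / [n(n²−1)] = 1 − 6×14 / (5×24) = 1 − 84/120 ≈ 0.300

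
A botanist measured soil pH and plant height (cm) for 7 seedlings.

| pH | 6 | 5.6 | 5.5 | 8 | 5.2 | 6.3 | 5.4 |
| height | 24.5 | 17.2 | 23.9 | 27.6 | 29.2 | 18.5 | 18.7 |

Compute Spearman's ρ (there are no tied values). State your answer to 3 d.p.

-0.143

Rank pH: 5, 4, 3, 7, 1, 6, 2
Rank height: 5, 1, 4, 6, 7, 2, 3
d = rank(pH) − rank(height): 0, 3, -1, 1, -6, 4, -1; Σd² = 64
ρ = 1 − 6Σd² / [n(n²−1)] = 1 − 6×64 / (7×48) = 1 − 384/336 ≈ -0.143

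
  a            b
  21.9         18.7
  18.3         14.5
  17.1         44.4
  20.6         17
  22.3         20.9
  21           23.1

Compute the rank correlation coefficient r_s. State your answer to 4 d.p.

Rank a: 5, 2, 1, 3, 6, 4
Rank b: 3, 1, 6, 2, 4, 5
d = rank(a) − rank(b): 2, 1, -5, 1, 2, -1; Σd² = 36
ρ = 1 − 6Σd² / [n(n²−1)] = 1 − 6×36 / (6×35) = 1 − 216/210 ≈ -0.0286

-0.0286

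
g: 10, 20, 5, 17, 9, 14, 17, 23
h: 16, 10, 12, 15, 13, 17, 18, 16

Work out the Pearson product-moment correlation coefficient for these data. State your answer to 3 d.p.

n = 8, Σg = 115, Σh = 117, Σg² = 1909, Σh² = 1763, Σgh = 1704
nΣgh − ΣgΣh = 13632 − 13455 = 177
nΣg² − (Σg)² = 15272 − 13225 = 2047; nΣh² − (Σh)² = 14104 − 13689 = 415
r = 177 / √(2047 × 415) = 177 / 921.6860 ≈ 0.192

0.192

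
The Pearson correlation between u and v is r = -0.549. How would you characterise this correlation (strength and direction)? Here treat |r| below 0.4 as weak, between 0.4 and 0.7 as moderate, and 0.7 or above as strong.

moderate negative

r = -0.549 < 0 so the relationship is negative.
|r| = 0.549, which falls in the moderate range.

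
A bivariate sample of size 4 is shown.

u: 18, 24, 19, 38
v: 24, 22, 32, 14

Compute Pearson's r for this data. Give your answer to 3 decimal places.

n = 4, Σu = 99, Σv = 92, Σu² = 2705, Σv² = 2280, Σuv = 2100
nΣuv − ΣuΣv = 8400 − 9108 = -708
nΣu² − (Σu)² = 10820 − 9801 = 1019; nΣv² − (Σv)² = 9120 − 8464 = 656
r = -708 / √(1019 × 656) = -708 / 817.5965 ≈ -0.866

-0.866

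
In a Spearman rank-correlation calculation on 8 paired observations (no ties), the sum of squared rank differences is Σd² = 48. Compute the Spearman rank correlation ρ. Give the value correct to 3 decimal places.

0.429

ρ = 1 − 6Σd² / [n(n²−1)] = 1 − 6×48 / (8×63)
  = 1 − 288/504 = 1 − 0.5714 ≈ 0.429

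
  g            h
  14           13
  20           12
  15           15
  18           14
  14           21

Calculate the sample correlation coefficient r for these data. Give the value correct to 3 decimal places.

-0.580

n = 5, Σg = 81, Σh = 75, Σg² = 1341, Σh² = 1175, Σgh = 1193
nΣgh − ΣgΣh = 5965 − 6075 = -110
nΣg² − (Σg)² = 6705 − 6561 = 144; nΣh² − (Σh)² = 5875 − 5625 = 250
r = -110 / √(144 × 250) = -110 / 189.7367 ≈ -0.580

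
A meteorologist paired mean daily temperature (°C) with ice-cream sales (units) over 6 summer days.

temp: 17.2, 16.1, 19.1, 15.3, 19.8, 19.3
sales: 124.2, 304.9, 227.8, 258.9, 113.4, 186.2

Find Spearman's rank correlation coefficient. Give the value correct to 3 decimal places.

Rank temp: 3, 2, 4, 1, 6, 5
Rank sales: 2, 6, 4, 5, 1, 3
d = rank(temp) − rank(sales): 1, -4, 0, -4, 5, 2; Σd² = 62
ρ = 1 − 6Σd² / [n(n²−1)] = 1 − 6×62 / (6×35) = 1 − 372/210 ≈ -0.771

-0.771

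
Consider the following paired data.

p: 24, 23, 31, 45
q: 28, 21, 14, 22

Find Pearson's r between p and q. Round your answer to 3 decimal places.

-0.199

n = 4, Σp = 123, Σq = 85, Σp² = 4091, Σq² = 1905, Σpq = 2579
nΣpq − ΣpΣq = 10316 − 10455 = -139
nΣp² − (Σp)² = 16364 − 15129 = 1235; nΣq² − (Σq)² = 7620 − 7225 = 395
r = -139 / √(1235 × 395) = -139 / 698.4447 ≈ -0.199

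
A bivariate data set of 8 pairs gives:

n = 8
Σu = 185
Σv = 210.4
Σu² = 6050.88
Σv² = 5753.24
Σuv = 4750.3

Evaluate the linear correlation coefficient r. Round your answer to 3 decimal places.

r = (nΣuv − ΣuΣv) / √[(nΣu² − (Σu)²)(nΣv² − (Σv)²)]
Numerator: 8×4750.3 − 185×210.4 = -921.6
Denominator: √[(48407.04 − 34225)(46025.92 − 44268.16)] = √[14182.04 × 1757.76] = 4992.8572
r = -921.6 / 4992.8572 ≈ -0.185

-0.185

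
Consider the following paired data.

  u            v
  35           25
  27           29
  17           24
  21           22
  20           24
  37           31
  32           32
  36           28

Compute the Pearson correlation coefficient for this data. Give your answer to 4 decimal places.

0.6894

n = 8, Σu = 225, Σv = 215, Σu² = 6773, Σv² = 5871, Σuv = 6187
nΣuv − ΣuΣv = 49496 − 48375 = 1121
nΣu² − (Σu)² = 54184 − 50625 = 3559; nΣv² − (Σv)² = 46968 − 46225 = 743
r = 1121 / √(3559 × 743) = 1121 / 1626.1418 ≈ 0.6894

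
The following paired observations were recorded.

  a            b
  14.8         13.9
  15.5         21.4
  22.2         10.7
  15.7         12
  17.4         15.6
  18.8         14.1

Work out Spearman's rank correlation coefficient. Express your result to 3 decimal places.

Rank a: 1, 2, 6, 3, 4, 5
Rank b: 3, 6, 1, 2, 5, 4
d = rank(a) − rank(b): -2, -4, 5, 1, -1, 1; Σd² = 48
ρ = 1 − 6Σd² / [n(n²−1)] = 1 − 6×48 / (6×35) = 1 − 288/210 ≈ -0.371

-0.371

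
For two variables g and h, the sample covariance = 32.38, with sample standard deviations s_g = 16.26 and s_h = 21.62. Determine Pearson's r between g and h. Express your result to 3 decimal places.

r = Cov(g,h) / (s_g · s_h) = 32.38 / (16.26 × 21.62)
  = 32.38 / 351.5412 ≈ 0.092

0.092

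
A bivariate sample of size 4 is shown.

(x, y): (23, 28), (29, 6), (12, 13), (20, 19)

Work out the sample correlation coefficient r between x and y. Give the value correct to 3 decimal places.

n = 4, Σx = 84, Σy = 66, Σx² = 1914, Σy² = 1350, Σxy = 1354
nΣxy − ΣxΣy = 5416 − 5544 = -128
nΣx² − (Σx)² = 7656 − 7056 = 600; nΣy² − (Σy)² = 5400 − 4356 = 1044
r = -128 / √(600 × 1044) = -128 / 791.4544 ≈ -0.162

-0.162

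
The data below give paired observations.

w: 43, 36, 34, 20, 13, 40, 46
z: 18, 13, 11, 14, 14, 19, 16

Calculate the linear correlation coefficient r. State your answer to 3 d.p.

0.453

n = 7, Σw = 232, Σz = 105, Σw² = 8586, Σz² = 1623, Σwz = 3574
nΣwz − ΣwΣz = 25018 − 24360 = 658
nΣw² − (Σw)² = 60102 − 53824 = 6278; nΣz² − (Σz)² = 11361 − 11025 = 336
r = 658 / √(6278 × 336) = 658 / 1452.3801 ≈ 0.453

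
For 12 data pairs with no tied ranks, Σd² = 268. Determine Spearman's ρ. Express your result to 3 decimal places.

ρ = 1 − 6Σd² / [n(n²−1)] = 1 − 6×268 / (12×143)
  = 1 − 1608/1716 = 1 − 0.9371 ≈ 0.063

0.063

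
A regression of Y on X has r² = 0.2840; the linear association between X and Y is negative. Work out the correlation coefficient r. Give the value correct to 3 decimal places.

|r| = √0.2840 = 0.533
The association is negative, so r = −0.533.

-0.533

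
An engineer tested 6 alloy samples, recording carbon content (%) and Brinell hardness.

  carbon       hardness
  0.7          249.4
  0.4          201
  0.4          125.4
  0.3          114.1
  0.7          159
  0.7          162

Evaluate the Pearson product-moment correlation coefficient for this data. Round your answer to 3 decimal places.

n = 6, Σx = 3.2, Σy = 1010.9, Σx² = 1.88, Σy² = 182870.33, Σxy = 564.07
nΣxy − ΣxΣy = 3384.42 − 3234.88 = 149.54
nΣx² − (Σx)² = 11.28 − 10.24 = 1.04; nΣy² − (Σy)² = 1097221.98 − 1021918.81 = 75303.17
r = 149.54 / √(1.04 × 75303.17) = 149.54 / 279.8487 ≈ 0.534

0.534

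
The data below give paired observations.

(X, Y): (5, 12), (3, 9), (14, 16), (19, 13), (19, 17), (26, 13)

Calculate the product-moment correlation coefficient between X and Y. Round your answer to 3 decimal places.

n = 6, ΣX = 86, ΣY = 80, ΣX² = 1628, ΣY² = 1108, ΣXY = 1219
nΣXY − ΣXΣY = 7314 − 6880 = 434
nΣX² − (ΣX)² = 9768 − 7396 = 2372; nΣY² − (ΣY)² = 6648 − 6400 = 248
r = 434 / √(2372 × 248) = 434 / 766.9785 ≈ 0.566

0.566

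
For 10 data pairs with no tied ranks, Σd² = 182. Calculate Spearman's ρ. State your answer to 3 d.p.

ρ = 1 − 6Σd² / [n(n²−1)] = 1 − 6×182 / (10×99)
  = 1 − 1092/990 = 1 − 1.1030 ≈ -0.103

-0.103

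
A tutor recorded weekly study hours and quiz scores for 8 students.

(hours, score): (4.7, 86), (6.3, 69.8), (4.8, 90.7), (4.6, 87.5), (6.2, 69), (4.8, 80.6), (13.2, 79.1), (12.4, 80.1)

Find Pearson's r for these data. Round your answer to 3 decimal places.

n = 8, Σx = 57, Σy = 642.8, Σx² = 495.46, Σy² = 52080.96, Σxy = 4533.84
nΣxy − ΣxΣy = 36270.72 − 36639.6 = -368.88
nΣx² − (Σx)² = 3963.68 − 3249 = 714.68; nΣy² − (Σy)² = 416647.68 − 413191.84 = 3455.84
r = -368.88 / √(714.68 × 3455.84) = -368.88 / 1571.5660 ≈ -0.235

-0.235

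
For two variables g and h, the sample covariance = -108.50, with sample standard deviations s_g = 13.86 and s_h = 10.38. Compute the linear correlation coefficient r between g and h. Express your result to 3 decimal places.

-0.754

r = Cov(g,h) / (s_g · s_h) = -108.50 / (13.86 × 10.38)
  = -108.50 / 143.8668 ≈ -0.754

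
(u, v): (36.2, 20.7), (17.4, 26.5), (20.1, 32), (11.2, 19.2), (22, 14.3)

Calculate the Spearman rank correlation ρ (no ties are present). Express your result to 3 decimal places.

Rank u: 5, 2, 3, 1, 4
Rank v: 3, 4, 5, 2, 1
d = rank(u) − rank(v): 2, -2, -2, -1, 3; Σd² = 22
ρ = 1 − 6Σd² / [n(n²−1)] = 1 − 6×22 / (5×24) = 1 − 132/120 ≈ -0.100

-0.100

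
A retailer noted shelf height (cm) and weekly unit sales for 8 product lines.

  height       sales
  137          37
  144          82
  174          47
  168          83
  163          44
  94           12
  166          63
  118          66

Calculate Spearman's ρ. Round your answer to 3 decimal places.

Rank height: 3, 4, 8, 7, 5, 1, 6, 2
Rank sales: 2, 7, 4, 8, 3, 1, 5, 6
d = rank(height) − rank(sales): 1, -3, 4, -1, 2, 0, 1, -4; Σd² = 48
ρ = 1 − 6Σd² / [n(n²−1)] = 1 − 6×48 / (8×63) = 1 − 288/504 ≈ 0.429

0.429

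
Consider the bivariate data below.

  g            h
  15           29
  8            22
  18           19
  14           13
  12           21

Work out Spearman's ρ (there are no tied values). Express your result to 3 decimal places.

-0.200

Rank g: 4, 1, 5, 3, 2
Rank h: 5, 4, 2, 1, 3
d = rank(g) − rank(h): -1, -3, 3, 2, -1; Σd² = 24
ρ = 1 − 6Σd² / [n(n²−1)] = 1 − 6×24 / (5×24) = 1 − 144/120 ≈ -0.200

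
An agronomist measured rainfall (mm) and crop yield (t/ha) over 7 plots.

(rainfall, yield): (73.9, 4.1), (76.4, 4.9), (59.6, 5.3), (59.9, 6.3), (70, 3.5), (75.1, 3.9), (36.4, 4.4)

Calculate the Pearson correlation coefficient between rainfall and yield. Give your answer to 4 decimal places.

n = 7, Σx = 451.3, Σy = 32.4, Σx² = 30303.31, Σy² = 155.42, Σxy = 2068.65
nΣxy − ΣxΣy = 14480.55 − 14622.12 = -141.57
nΣx² − (Σx)² = 212123.17 − 203671.69 = 8451.48; nΣy² − (Σy)² = 1087.94 − 1049.76 = 38.18
r = -141.57 / √(8451.48 × 38.18) = -141.57 / 568.0471 ≈ -0.2492

-0.2492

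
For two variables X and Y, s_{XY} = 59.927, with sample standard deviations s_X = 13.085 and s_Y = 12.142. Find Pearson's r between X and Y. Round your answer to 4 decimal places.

r = Cov(X,Y) / (s_X · s_Y) = 59.927 / (13.085 × 12.142)
  = 59.927 / 158.8781 ≈ 0.3772

0.3772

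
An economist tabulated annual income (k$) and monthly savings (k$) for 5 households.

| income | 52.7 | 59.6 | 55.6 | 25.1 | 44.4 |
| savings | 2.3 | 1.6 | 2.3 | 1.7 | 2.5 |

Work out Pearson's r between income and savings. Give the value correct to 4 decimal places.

0.1963

n = 5, Σx = 237.4, Σy = 10.4, Σx² = 12022.18, Σy² = 22.28, Σxy = 498.12
nΣxy − ΣxΣy = 2490.6 − 2468.96 = 21.64
nΣx² − (Σx)² = 60110.9 − 56358.76 = 3752.14; nΣy² − (Σy)² = 111.4 − 108.16 = 3.24
r = 21.64 / √(3752.14 × 3.24) = 21.64 / 110.2585 ≈ 0.1963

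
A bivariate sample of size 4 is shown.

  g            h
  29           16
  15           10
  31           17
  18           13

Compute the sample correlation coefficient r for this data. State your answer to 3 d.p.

0.970

n = 4, Σg = 93, Σh = 56, Σg² = 2351, Σh² = 814, Σgh = 1375
nΣgh − ΣgΣh = 5500 − 5208 = 292
nΣg² − (Σg)² = 9404 − 8649 = 755; nΣh² − (Σh)² = 3256 − 3136 = 120
r = 292 / √(755 × 120) = 292 / 300.9983 ≈ 0.970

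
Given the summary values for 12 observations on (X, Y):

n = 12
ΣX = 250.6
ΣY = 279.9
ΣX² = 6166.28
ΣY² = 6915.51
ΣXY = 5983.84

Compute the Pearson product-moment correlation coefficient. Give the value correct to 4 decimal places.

r = (nΣXY − ΣXΣY) / √[(nΣX² − (ΣX)²)(nΣY² − (ΣY)²)]
Numerator: 12×5983.84 − 250.6×279.9 = 1663.14
Denominator: √[(73995.36 − 62800.36)(82986.12 − 78344.01)] = √[11195 × 4642.11] = 7208.9126
r = 1663.14 / 7208.9126 ≈ 0.2307

0.2307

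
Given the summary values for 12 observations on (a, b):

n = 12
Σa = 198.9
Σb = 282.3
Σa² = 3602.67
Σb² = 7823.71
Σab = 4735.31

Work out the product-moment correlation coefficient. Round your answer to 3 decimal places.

0.093

r = (nΣab − ΣaΣb) / √[(nΣa² − (Σa)²)(nΣb² − (Σb)²)]
Numerator: 12×4735.31 − 198.9×282.3 = 674.25
Denominator: √[(43232.04 − 39561.21)(93884.52 − 79693.29)] = √[3670.83 × 14191.23] = 7217.5891
r = 674.25 / 7217.5891 ≈ 0.093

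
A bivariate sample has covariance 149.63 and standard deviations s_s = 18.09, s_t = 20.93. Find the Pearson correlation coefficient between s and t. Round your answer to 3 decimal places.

r = Cov(s,t) / (s_s · s_t) = 149.63 / (18.09 × 20.93)
  = 149.63 / 378.6237 ≈ 0.395

0.395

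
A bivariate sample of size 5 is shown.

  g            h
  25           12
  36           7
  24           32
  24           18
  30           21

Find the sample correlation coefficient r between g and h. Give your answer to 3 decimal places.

n = 5, Σg = 139, Σh = 90, Σg² = 3973, Σh² = 1982, Σgh = 2382
nΣgh − ΣgΣh = 11910 − 12510 = -600
nΣg² − (Σg)² = 19865 − 19321 = 544; nΣh² − (Σh)² = 9910 − 8100 = 1810
r = -600 / √(544 × 1810) = -600 / 992.2903 ≈ -0.605

-0.605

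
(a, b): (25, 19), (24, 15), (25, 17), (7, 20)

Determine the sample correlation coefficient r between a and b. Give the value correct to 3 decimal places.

n = 4, Σa = 81, Σb = 71, Σa² = 1875, Σb² = 1275, Σab = 1400
nΣab − ΣaΣb = 5600 − 5751 = -151
nΣa² − (Σa)² = 7500 − 6561 = 939; nΣb² − (Σb)² = 5100 − 5041 = 59
r = -151 / √(939 × 59) = -151 / 235.3742 ≈ -0.642

-0.642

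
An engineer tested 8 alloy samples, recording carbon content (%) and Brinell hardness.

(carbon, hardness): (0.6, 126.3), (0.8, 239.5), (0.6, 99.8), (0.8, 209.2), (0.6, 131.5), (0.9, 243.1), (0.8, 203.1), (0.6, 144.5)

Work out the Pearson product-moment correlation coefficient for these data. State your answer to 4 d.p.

n = 8, Σx = 5.7, Σy = 1397, Σx² = 4.17, Σy² = 265556.34, Σxy = 1041.49
nΣxy − ΣxΣy = 8331.92 − 7962.9 = 369.02
nΣx² − (Σx)² = 33.36 − 32.49 = 0.87; nΣy² − (Σy)² = 2124450.72 − 1951609 = 172841.72
r = 369.02 / √(0.87 × 172841.72) = 369.02 / 387.7787 ≈ 0.9516

0.9516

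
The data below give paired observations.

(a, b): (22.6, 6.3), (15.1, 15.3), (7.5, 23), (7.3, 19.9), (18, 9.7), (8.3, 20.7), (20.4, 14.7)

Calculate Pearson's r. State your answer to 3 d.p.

-0.914

n = 7, Σa = 99.2, Σb = 109.6, Σa² = 1657.36, Σb² = 1937.46, Σab = 1337.47
nΣab − ΣaΣb = 9362.29 − 10872.32 = -1510.03
nΣa² − (Σa)² = 11601.52 − 9840.64 = 1760.88; nΣb² − (Σb)² = 13562.22 − 12012.16 = 1550.06
r = -1510.03 / √(1760.88 × 1550.06) = -1510.03 / 1652.1107 ≈ -0.914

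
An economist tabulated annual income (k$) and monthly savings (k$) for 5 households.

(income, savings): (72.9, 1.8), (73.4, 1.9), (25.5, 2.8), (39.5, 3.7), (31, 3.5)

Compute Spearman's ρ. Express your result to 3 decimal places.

-0.500

Rank income: 4, 5, 1, 3, 2
Rank savings: 1, 2, 3, 5, 4
d = rank(income) − rank(savings): 3, 3, -2, -2, -2; Σd² = 30
ρ = 1 − 6Σd² / [n(n²−1)] = 1 − 6×30 / (5×24) = 1 − 180/120 ≈ -0.500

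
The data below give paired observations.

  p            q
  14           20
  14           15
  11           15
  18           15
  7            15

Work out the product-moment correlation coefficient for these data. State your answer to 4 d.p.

0.1642

n = 5, Σp = 64, Σq = 80, Σp² = 886, Σq² = 1300, Σpq = 1030
nΣpq − ΣpΣq = 5150 − 5120 = 30
nΣp² − (Σp)² = 4430 − 4096 = 334; nΣq² − (Σq)² = 6500 − 6400 = 100
r = 30 / √(334 × 100) = 30 / 182.7567 ≈ 0.1642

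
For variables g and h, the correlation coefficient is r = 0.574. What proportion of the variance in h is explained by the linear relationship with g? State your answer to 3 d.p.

r² = (0.574)² = 0.329

0.329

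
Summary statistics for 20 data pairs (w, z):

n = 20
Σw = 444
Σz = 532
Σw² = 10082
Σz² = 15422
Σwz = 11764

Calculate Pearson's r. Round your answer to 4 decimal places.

r = (nΣwz − ΣwΣz) / √[(nΣw² − (Σw)²)(nΣz² − (Σz)²)]
Numerator: 20×11764 − 444×532 = -928
Denominator: √[(201640 − 197136)(308440 − 283024)] = √[4504 × 25416] = 10699.2366
r = -928 / 10699.2366 ≈ -0.0867

-0.0867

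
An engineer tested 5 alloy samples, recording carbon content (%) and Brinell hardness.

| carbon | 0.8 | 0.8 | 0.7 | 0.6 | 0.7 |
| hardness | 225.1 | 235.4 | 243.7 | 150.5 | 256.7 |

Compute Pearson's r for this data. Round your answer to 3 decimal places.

n = 5, Σx = 3.6, Σy = 1111.4, Σx² = 2.62, Σy² = 254018, Σxy = 808.98
nΣxy − ΣxΣy = 4044.9 − 4001.04 = 43.86
nΣx² − (Σx)² = 13.1 − 12.96 = 0.14; nΣy² − (Σy)² = 1270090 − 1235209.96 = 34880.04
r = 43.86 / √(0.14 × 34880.04) = 43.86 / 69.8799 ≈ 0.628

0.628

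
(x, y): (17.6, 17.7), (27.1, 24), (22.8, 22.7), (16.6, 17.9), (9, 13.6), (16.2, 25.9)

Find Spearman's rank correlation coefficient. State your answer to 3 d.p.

Rank x: 4, 6, 5, 3, 1, 2
Rank y: 2, 5, 4, 3, 1, 6
d = rank(x) − rank(y): 2, 1, 1, 0, 0, -4; Σd² = 22
ρ = 1 − 6Σd² / [n(n²−1)] = 1 − 6×22 / (6×35) = 1 − 132/210 ≈ 0.371

0.371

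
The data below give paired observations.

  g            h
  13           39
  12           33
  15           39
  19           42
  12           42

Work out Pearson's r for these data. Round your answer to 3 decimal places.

n = 5, Σg = 71, Σh = 195, Σg² = 1043, Σh² = 7659, Σgh = 2790
nΣgh − ΣgΣh = 13950 − 13845 = 105
nΣg² − (Σg)² = 5215 − 5041 = 174; nΣh² − (Σh)² = 38295 − 38025 = 270
r = 105 / √(174 × 270) = 105 / 216.7487 ≈ 0.484

0.484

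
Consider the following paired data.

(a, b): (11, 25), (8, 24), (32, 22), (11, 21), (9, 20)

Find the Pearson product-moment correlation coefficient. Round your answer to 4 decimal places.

-0.1009

n = 5, Σa = 71, Σb = 112, Σa² = 1411, Σb² = 2526, Σab = 1582
nΣab − ΣaΣb = 7910 − 7952 = -42
nΣa² − (Σa)² = 7055 − 5041 = 2014; nΣb² − (Σb)² = 12630 − 12544 = 86
r = -42 / √(2014 × 86) = -42 / 416.1778 ≈ -0.1009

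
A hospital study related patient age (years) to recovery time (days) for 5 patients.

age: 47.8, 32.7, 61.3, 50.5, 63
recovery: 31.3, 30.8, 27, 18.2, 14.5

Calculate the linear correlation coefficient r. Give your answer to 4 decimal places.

-0.6140

n = 5, Σx = 255.3, Σy = 121.8, Σx² = 13631.07, Σy² = 3198.82, Σxy = 5991
nΣxy − ΣxΣy = 29955 − 31095.54 = -1140.54
nΣx² − (Σx)² = 68155.35 − 65178.09 = 2977.26; nΣy² − (Σy)² = 15994.1 − 14835.24 = 1158.86
r = -1140.54 / √(2977.26 × 1158.86) = -1140.54 / 1857.4788 ≈ -0.6140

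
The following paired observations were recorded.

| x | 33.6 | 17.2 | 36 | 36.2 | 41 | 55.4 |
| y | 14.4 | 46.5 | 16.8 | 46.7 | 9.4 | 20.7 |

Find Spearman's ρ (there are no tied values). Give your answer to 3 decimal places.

Rank x: 2, 1, 3, 4, 5, 6
Rank y: 2, 5, 3, 6, 1, 4
d = rank(x) − rank(y): 0, -4, 0, -2, 4, 2; Σd² = 40
ρ = 1 − 6Σd² / [n(n²−1)] = 1 − 6×40 / (6×35) = 1 − 240/210 ≈ -0.143

-0.143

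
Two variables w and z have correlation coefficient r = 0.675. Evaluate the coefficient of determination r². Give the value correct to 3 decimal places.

0.456

r² = (0.675)² = 0.456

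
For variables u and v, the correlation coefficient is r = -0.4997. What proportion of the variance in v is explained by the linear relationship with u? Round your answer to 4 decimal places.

0.2497

r² = (-0.4997)² = 0.2497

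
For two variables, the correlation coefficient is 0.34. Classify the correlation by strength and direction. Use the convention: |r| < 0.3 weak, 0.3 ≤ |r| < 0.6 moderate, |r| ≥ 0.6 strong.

r = 0.34 > 0 so the relationship is positive.
|r| = 0.34, which falls in the moderate range.

moderate positive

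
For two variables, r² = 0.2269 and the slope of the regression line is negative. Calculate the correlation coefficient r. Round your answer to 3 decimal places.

|r| = √0.2269 = 0.476
The association is negative, so r = −0.476.

-0.476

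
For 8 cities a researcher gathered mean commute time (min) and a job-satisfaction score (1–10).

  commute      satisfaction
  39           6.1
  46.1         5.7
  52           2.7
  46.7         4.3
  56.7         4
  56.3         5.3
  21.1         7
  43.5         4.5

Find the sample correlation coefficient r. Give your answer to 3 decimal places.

n = 8, Σx = 361.4, Σy = 39.6, Σx² = 17253.14, Σy² = 208.82, Σxy = 1710.52
nΣxy − ΣxΣy = 13684.16 − 14311.44 = -627.28
nΣx² − (Σx)² = 138025.12 − 130609.96 = 7415.16; nΣy² − (Σy)² = 1670.56 − 1568.16 = 102.4
r = -627.28 / √(7415.16 × 102.4) = -627.28 / 871.3853 ≈ -0.720

-0.720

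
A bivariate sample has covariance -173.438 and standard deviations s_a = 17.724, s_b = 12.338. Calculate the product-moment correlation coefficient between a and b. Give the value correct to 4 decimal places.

r = Cov(a,b) / (s_a · s_b) = -173.438 / (17.724 × 12.338)
  = -173.438 / 218.6787 ≈ -0.7931

-0.7931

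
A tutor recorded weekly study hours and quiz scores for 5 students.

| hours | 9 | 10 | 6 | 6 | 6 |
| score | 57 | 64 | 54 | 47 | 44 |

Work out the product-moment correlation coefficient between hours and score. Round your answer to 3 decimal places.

0.877

n = 5, Σx = 37, Σy = 266, Σx² = 289, Σy² = 14406, Σxy = 2023
nΣxy − ΣxΣy = 10115 − 9842 = 273
nΣx² − (Σx)² = 1445 − 1369 = 76; nΣy² − (Σy)² = 72030 − 70756 = 1274
r = 273 / √(76 × 1274) = 273 / 311.1656 ≈ 0.877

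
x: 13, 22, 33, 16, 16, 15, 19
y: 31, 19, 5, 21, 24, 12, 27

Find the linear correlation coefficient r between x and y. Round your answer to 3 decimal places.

n = 7, Σx = 134, Σy = 139, Σx² = 2840, Σy² = 3237, Σxy = 2399
nΣxy − ΣxΣy = 16793 − 18626 = -1833
nΣx² − (Σx)² = 19880 − 17956 = 1924; nΣy² − (Σy)² = 22659 − 19321 = 3338
r = -1833 / √(1924 × 3338) = -1833 / 2534.2281 ≈ -0.723

-0.723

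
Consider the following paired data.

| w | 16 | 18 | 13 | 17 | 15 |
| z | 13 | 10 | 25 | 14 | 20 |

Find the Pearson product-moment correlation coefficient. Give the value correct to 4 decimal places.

-0.9621

n = 5, Σw = 79, Σz = 82, Σw² = 1263, Σz² = 1490, Σwz = 1251
nΣwz − ΣwΣz = 6255 − 6478 = -223
nΣw² − (Σw)² = 6315 − 6241 = 74; nΣz² − (Σz)² = 7450 − 6724 = 726
r = -223 / √(74 × 726) = -223 / 231.7844 ≈ -0.9621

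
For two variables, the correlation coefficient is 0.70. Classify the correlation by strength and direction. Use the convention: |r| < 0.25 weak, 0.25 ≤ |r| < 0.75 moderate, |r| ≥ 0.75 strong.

r = 0.70 > 0 so the relationship is positive.
|r| = 0.70, which falls in the moderate range.

moderate positive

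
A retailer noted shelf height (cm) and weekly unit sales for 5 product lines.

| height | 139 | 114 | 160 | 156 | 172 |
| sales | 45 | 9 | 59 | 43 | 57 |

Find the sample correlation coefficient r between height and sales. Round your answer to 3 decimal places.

n = 5, Σx = 741, Σy = 213, Σx² = 111837, Σy² = 10685, Σxy = 33233
nΣxy − ΣxΣy = 166165 − 157833 = 8332
nΣx² − (Σx)² = 559185 − 549081 = 10104; nΣy² − (Σy)² = 53425 − 45369 = 8056
r = 8332 / √(10104 × 8056) = 8332 / 9022.0743 ≈ 0.924

0.924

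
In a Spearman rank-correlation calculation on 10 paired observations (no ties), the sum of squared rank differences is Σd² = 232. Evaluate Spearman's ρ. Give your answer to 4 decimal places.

-0.4061

ρ = 1 − 6Σd² / [n(n²−1)] = 1 − 6×232 / (10×99)
  = 1 − 1392/990 = 1 − 1.40606 ≈ -0.4061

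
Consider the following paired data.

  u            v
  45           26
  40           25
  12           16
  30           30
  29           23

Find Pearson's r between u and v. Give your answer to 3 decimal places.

0.709

n = 5, Σu = 156, Σv = 120, Σu² = 5510, Σv² = 2986, Σuv = 3929
nΣuv − ΣuΣv = 19645 − 18720 = 925
nΣu² − (Σu)² = 27550 − 24336 = 3214; nΣv² − (Σv)² = 14930 − 14400 = 530
r = 925 / √(3214 × 530) = 925 / 1305.1513 ≈ 0.709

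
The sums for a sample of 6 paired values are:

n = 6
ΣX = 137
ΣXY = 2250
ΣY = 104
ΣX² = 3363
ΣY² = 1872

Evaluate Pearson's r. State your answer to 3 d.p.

-0.977

r = (nΣXY − ΣXΣY) / √[(nΣX² − (ΣX)²)(nΣY² − (ΣY)²)]
Numerator: 6×2250 − 137×104 = -748
Denominator: √[(20178 − 18769)(11232 − 10816)] = √[1409 × 416] = 765.6004
r = -748 / 765.6004 ≈ -0.977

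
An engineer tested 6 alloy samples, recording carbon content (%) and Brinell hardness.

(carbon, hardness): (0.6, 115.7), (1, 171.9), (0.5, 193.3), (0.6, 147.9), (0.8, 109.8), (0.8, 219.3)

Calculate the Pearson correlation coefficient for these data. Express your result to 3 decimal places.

n = 6, Σx = 4.3, Σy = 957.9, Σx² = 3.25, Σy² = 162323.93, Σxy = 689.99
nΣxy − ΣxΣy = 4139.94 − 4118.97 = 20.97
nΣx² − (Σx)² = 19.5 − 18.49 = 1.01; nΣy² − (Σy)² = 973943.58 − 917572.41 = 56371.17
r = 20.97 / √(1.01 × 56371.17) = 20.97 / 238.6103 ≈ 0.088

0.088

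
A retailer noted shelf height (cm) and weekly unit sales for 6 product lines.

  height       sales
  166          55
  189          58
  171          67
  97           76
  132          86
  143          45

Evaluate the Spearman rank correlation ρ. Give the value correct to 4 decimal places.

Rank height: 4, 6, 5, 1, 2, 3
Rank sales: 2, 3, 4, 5, 6, 1
d = rank(height) − rank(sales): 2, 3, 1, -4, -4, 2; Σd² = 50
ρ = 1 − 6Σd² / [n(n²−1)] = 1 − 6×50 / (6×35) = 1 − 300/210 ≈ -0.4286

-0.4286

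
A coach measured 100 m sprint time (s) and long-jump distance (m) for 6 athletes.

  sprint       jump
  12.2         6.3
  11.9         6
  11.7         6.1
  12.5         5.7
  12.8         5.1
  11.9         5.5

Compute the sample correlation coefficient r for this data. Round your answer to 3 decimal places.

-0.623

n = 6, Σx = 73, Σy = 34.7, Σx² = 889.04, Σy² = 201.65, Σxy = 421.61
nΣxy − ΣxΣy = 2529.66 − 2533.1 = -3.44
nΣx² − (Σx)² = 5334.24 − 5329 = 5.24; nΣy² − (Σy)² = 1209.9 − 1204.09 = 5.81
r = -3.44 / √(5.24 × 5.81) = -3.44 / 5.5176 ≈ -0.623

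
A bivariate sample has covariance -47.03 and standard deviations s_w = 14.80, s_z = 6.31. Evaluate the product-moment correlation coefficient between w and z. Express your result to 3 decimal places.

-0.504

r = Cov(w,z) / (s_w · s_z) = -47.03 / (14.80 × 6.31)
  = -47.03 / 93.3880 ≈ -0.504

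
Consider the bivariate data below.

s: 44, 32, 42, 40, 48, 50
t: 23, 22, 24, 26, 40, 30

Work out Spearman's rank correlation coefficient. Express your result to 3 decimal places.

0.714

Rank s: 4, 1, 3, 2, 5, 6
Rank t: 2, 1, 3, 4, 6, 5
d = rank(s) − rank(t): 2, 0, 0, -2, -1, 1; Σd² = 10
ρ = 1 − 6Σd² / [n(n²−1)] = 1 − 6×10 / (6×35) = 1 − 60/210 ≈ 0.714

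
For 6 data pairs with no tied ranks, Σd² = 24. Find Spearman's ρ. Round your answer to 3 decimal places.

ρ = 1 − 6Σd² / [n(n²−1)] = 1 − 6×24 / (6×35)
  = 1 − 144/210 = 1 − 0.6857 ≈ 0.314

0.314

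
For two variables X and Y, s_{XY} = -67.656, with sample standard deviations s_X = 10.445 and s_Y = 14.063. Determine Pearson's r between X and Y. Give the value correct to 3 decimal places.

r = Cov(X,Y) / (s_X · s_Y) = -67.656 / (10.445 × 14.063)
  = -67.656 / 146.8880 ≈ -0.461

-0.461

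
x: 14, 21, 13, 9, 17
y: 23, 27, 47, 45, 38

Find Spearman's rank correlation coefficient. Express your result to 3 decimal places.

-0.600

Rank x: 3, 5, 2, 1, 4
Rank y: 1, 2, 5, 4, 3
d = rank(x) − rank(y): 2, 3, -3, -3, 1; Σd² = 32
ρ = 1 − 6Σd² / [n(n²−1)] = 1 − 6×32 / (5×24) = 1 − 192/120 ≈ -0.600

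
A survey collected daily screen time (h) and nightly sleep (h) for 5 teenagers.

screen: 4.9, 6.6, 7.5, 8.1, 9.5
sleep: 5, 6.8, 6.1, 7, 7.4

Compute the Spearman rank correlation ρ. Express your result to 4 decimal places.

0.9000

Rank screen: 1, 2, 3, 4, 5
Rank sleep: 1, 3, 2, 4, 5
d = rank(screen) − rank(sleep): 0, -1, 1, 0, 0; Σd² = 2
ρ = 1 − 6Σd² / [n(n²−1)] = 1 − 6×2 / (5×24) = 1 − 12/120 ≈ 0.9000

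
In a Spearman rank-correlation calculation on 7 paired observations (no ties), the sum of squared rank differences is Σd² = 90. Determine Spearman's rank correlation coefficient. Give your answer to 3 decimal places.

ρ = 1 − 6Σd² / [n(n²−1)] = 1 − 6×90 / (7×48)
  = 1 − 540/336 = 1 − 1.6071 ≈ -0.607

-0.607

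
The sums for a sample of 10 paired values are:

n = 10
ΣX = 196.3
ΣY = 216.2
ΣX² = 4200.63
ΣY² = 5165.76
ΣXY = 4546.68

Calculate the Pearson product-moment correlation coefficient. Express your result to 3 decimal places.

r = (nΣXY − ΣXΣY) / √[(nΣX² − (ΣX)²)(nΣY² − (ΣY)²)]
Numerator: 10×4546.68 − 196.3×216.2 = 3026.74
Denominator: √[(42006.3 − 38533.69)(51657.6 − 46742.44)] = √[3472.61 × 4915.16] = 4131.3961
r = 3026.74 / 4131.3961 ≈ 0.733

0.733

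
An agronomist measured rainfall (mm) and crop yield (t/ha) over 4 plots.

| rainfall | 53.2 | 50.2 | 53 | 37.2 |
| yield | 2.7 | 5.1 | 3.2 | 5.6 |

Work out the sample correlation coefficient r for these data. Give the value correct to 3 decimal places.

n = 4, Σx = 193.6, Σy = 16.6, Σx² = 9543.12, Σy² = 74.9, Σxy = 777.58
nΣxy − ΣxΣy = 3110.32 − 3213.76 = -103.44
nΣx² − (Σx)² = 38172.48 − 37480.96 = 691.52; nΣy² − (Σy)² = 299.6 − 275.56 = 24.04
r = -103.44 / √(691.52 × 24.04) = -103.44 / 128.9346 ≈ -0.802

-0.802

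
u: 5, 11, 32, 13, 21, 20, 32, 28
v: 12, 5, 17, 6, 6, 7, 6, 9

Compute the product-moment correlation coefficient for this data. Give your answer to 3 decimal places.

0.242

n = 8, Σu = 162, Σv = 68, Σu² = 3988, Σv² = 696, Σuv = 1447
nΣuv − ΣuΣv = 11576 − 11016 = 560
nΣu² − (Σu)² = 31904 − 26244 = 5660; nΣv² − (Σv)² = 5568 − 4624 = 944
r = 560 / √(5660 × 944) = 560 / 2311.5017 ≈ 0.242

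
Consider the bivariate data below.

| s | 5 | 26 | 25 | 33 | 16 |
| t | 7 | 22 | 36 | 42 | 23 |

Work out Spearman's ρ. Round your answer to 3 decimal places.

Rank s: 1, 4, 3, 5, 2
Rank t: 1, 2, 4, 5, 3
d = rank(s) − rank(t): 0, 2, -1, 0, -1; Σd² = 6
ρ = 1 − 6Σd² / [n(n²−1)] = 1 − 6×6 / (5×24) = 1 − 36/120 ≈ 0.700

0.700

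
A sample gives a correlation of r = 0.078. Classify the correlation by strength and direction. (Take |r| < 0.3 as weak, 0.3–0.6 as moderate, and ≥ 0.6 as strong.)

weak positive

r = 0.078 > 0 so the relationship is positive.
|r| = 0.078, which falls in the weak range.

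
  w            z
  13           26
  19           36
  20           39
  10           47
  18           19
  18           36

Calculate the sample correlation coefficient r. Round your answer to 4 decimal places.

n = 6, Σw = 98, Σz = 203, Σw² = 1678, Σz² = 7359, Σwz = 3262
nΣwz − ΣwΣz = 19572 − 19894 = -322
nΣw² − (Σw)² = 10068 − 9604 = 464; nΣz² − (Σz)² = 44154 − 41209 = 2945
r = -322 / √(464 × 2945) = -322 / 1168.9654 ≈ -0.2755

-0.2755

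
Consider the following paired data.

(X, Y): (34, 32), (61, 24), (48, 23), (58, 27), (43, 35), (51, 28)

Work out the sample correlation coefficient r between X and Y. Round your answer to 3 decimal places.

-0.673

n = 6, ΣX = 295, ΣY = 169, ΣX² = 14995, ΣY² = 4867, ΣXY = 8155
nΣXY − ΣXΣY = 48930 − 49855 = -925
nΣX² − (ΣX)² = 89970 − 87025 = 2945; nΣY² − (ΣY)² = 29202 − 28561 = 641
r = -925 / √(2945 × 641) = -925 / 1373.9523 ≈ -0.673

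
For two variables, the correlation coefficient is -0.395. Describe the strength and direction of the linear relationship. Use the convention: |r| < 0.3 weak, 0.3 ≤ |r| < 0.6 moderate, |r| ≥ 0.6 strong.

r = -0.395 < 0 so the relationship is negative.
|r| = 0.395, which falls in the moderate range.

moderate negative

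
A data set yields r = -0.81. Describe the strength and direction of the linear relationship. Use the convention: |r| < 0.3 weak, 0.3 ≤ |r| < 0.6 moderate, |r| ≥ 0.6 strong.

r = -0.81 < 0 so the relationship is negative.
|r| = 0.81, which falls in the strong range.

strong negative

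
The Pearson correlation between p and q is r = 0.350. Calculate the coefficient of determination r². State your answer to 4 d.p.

0.1225

r² = (0.350)² = 0.1225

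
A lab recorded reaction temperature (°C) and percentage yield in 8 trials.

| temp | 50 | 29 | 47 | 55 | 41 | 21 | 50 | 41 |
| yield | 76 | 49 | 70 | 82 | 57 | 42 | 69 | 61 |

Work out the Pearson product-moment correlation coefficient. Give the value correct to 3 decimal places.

0.970

n = 8, Σx = 334, Σy = 506, Σx² = 14878, Σy² = 33296, Σxy = 22191
nΣxy − ΣxΣy = 177528 − 169004 = 8524
nΣx² − (Σx)² = 119024 − 111556 = 7468; nΣy² − (Σy)² = 266368 − 256036 = 10332
r = 8524 / √(7468 × 10332) = 8524 / 8784.0410 ≈ 0.970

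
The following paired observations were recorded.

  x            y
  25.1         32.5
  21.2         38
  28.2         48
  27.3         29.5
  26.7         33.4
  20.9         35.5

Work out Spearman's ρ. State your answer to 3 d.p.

-0.029

Rank x: 3, 2, 6, 5, 4, 1
Rank y: 2, 5, 6, 1, 3, 4
d = rank(x) − rank(y): 1, -3, 0, 4, 1, -3; Σd² = 36
ρ = 1 − 6Σd² / [n(n²−1)] = 1 − 6×36 / (6×35) = 1 − 216/210 ≈ -0.029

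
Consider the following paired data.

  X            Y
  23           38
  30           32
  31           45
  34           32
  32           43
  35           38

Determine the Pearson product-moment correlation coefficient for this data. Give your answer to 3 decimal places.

-0.061

n = 6, ΣX = 185, ΣY = 228, ΣX² = 5795, ΣY² = 8810, ΣXY = 7023
nΣXY − ΣXΣY = 42138 − 42180 = -42
nΣX² − (ΣX)² = 34770 − 34225 = 545; nΣY² − (ΣY)² = 52860 − 51984 = 876
r = -42 / √(545 × 876) = -42 / 690.9559 ≈ -0.061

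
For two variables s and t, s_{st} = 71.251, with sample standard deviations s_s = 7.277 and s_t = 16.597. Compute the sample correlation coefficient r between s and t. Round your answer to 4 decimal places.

r = Cov(s,t) / (s_s · s_t) = 71.251 / (7.277 × 16.597)
  = 71.251 / 120.7764 ≈ 0.5899

0.5899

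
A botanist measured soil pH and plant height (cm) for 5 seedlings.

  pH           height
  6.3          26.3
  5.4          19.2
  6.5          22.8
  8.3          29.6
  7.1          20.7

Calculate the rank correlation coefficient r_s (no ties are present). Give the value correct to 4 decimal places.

Rank pH: 2, 1, 3, 5, 4
Rank height: 4, 1, 3, 5, 2
d = rank(pH) − rank(height): -2, 0, 0, 0, 2; Σd² = 8
ρ = 1 − 6Σd² / [n(n²−1)] = 1 − 6×8 / (5×24) = 1 − 48/120 ≈ 0.6000

0.6000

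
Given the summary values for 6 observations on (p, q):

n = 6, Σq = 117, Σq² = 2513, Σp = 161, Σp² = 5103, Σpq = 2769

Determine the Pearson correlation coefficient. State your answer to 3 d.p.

r = (nΣpq − ΣpΣq) / √[(nΣp² − (Σp)²)(nΣq² − (Σq)²)]
Numerator: 6×2769 − 161×117 = -2223
Denominator: √[(30618 − 25921)(15078 − 13689)] = √[4697 × 1389] = 2554.2382
r = -2223 / 2554.2382 ≈ -0.870

-0.870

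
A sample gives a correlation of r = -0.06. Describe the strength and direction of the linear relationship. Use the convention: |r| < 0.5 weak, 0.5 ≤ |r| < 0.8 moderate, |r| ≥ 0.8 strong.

r = -0.06 < 0 so the relationship is negative.
|r| = 0.06, which falls in the weak range.

weak negative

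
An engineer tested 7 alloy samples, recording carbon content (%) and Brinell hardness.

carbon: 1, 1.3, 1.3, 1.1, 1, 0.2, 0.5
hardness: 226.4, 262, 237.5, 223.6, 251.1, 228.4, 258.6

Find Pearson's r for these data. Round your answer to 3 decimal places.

0.122

n = 7, Σx = 6.4, Σy = 1687.6, Σx² = 6.88, Σy² = 408395.9, Σxy = 1547.79
nΣxy − ΣxΣy = 10834.53 − 10800.64 = 33.89
nΣx² − (Σx)² = 48.16 − 40.96 = 7.2; nΣy² − (Σy)² = 2858771.3 − 2847993.76 = 10777.54
r = 33.89 / √(7.2 × 10777.54) = 33.89 / 278.5647 ≈ 0.122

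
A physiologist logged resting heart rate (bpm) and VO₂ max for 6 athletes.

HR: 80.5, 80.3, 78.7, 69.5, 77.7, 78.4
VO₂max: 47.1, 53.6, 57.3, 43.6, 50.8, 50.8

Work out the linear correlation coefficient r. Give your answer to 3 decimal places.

0.635

n = 6, Σx = 465.1, Σy = 303.2, Σx² = 36136.13, Σy² = 15436.9, Σxy = 23565.22
nΣxy − ΣxΣy = 141391.32 − 141018.32 = 373
nΣx² − (Σx)² = 216816.78 − 216318.01 = 498.77; nΣy² − (Σy)² = 92621.4 − 91930.24 = 691.16
r = 373 / √(498.77 × 691.16) = 373 / 587.1370 ≈ 0.635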